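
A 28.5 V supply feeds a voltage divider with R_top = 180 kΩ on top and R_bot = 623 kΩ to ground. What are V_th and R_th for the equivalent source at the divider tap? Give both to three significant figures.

V_th is the open-circuit tap voltage: 28.5 × 623/(180 + 623) = 22.1 V.
With the supply zeroed, R_top and R_bot appear in parallel from the tap: R_th = R_top‖R_bot = (180 × 623)/803.0 = 140 kΩ.

V_th = 22.1 V, R_th = 140 kΩ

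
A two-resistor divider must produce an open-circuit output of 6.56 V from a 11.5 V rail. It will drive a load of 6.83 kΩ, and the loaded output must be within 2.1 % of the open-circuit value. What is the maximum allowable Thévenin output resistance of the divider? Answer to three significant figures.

Loading drop = R_th/(R_th + R_L) ≤ 0.0210, so R_th ≤ R_L · ε/(1−ε) = 6.83 kΩ × 0.0210/0.9790 = 147 Ω.

R_th ≤ 147 Ω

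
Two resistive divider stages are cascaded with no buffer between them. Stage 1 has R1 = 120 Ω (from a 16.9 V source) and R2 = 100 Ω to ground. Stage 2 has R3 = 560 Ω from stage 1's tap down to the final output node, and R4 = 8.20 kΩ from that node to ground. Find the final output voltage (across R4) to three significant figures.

V_out ≈ 7.15 V

Stage 2 presents R3+R4 = 8760 Ω as a load on stage 1's tap.
Stage 1's lower leg becomes R2‖(R3+R4) = 98.87 Ω, so V_mid = 16.9 × 98.87/218.9 = 7.634 V.
Stage 2 is itself unloaded: V_out = V_mid × R4/(R3+R4) = 7.634 × 8200/8760 = 7.15 V.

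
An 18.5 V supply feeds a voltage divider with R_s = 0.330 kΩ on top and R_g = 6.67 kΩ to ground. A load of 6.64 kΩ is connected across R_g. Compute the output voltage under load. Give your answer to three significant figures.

V_out ≈ 16.8 V

The load sits in parallel with R_g: R_g‖R_L = (6670 × 6640) / (6670 + 6640) = 3327 Ω.
V_out = 18.5 × 3327 / (330 + 3327) = 18.5 × 3327/3657 = 16.8 V.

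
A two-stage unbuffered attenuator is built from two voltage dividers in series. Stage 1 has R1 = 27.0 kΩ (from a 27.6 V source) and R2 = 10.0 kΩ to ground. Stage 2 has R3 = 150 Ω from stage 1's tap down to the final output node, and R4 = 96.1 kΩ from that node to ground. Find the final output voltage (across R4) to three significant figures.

Stage 2 presents R3+R4 = 96250 Ω as a load on stage 1's tap.
Stage 1's lower leg becomes R2‖(R3+R4) = 9059 Ω, so V_mid = 27.6 × 9059/36060 = 6.934 V.
Stage 2 is itself unloaded: V_out = V_mid × R4/(R3+R4) = 6.934 × 96100/96250 = 6.92 V.

V_out ≈ 6.92 V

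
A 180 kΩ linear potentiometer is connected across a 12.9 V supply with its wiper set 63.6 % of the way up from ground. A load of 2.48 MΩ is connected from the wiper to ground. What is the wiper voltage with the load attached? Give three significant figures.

V ≈ 8.07 V

The wiper splits the pot into (1−α)R = 65.52 kΩ above and αR = 114.5 kΩ below.
Lower section ‖ load = 109.4 kΩ.
V_wiper = 12.9 × 109.4/(65.52 + 109.4) = 8.07 V.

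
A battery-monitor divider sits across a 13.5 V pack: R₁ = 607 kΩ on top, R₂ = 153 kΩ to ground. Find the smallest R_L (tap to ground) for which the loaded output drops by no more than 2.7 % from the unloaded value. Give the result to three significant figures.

Output resistance R_th = R₁‖R₂ = (607 × 153)/760.0 = 122.2 kΩ.
The fractional drop is R_th/(R_th + R_L); requiring this ≤ 0.0270 gives R_L ≥ R_th(1/0.0270 − 1) = 122.2 × 36.04 = 4.40 MΩ.

R_L(min) ≈ 4.40 MΩ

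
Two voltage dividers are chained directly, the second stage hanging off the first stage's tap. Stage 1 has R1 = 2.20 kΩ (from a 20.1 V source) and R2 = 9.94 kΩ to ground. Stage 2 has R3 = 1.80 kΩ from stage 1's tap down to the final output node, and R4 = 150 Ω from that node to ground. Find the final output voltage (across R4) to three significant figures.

Stage 2 presents R3+R4 = 1950 Ω as a load on stage 1's tap.
Stage 1's lower leg becomes R2‖(R3+R4) = 1630 Ω, so V_mid = 20.1 × 1630/3830 = 8.555 V.
Stage 2 is itself unloaded: V_out = V_mid × R4/(R3+R4) = 8.555 × 150/1950 = 0.658 V.

V_out ≈ 0.658 V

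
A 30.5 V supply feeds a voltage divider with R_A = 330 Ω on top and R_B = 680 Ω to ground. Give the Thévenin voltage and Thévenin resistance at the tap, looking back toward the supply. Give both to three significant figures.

V_th is the open-circuit tap voltage: 30.5 × 680/(330 + 680) = 20.5 V.
With the supply zeroed, R_A and R_B appear in parallel from the tap: R_th = R_A‖R_B = (330 × 680)/1010 = 222 Ω.

V_th = 20.5 V, R_th = 222 Ω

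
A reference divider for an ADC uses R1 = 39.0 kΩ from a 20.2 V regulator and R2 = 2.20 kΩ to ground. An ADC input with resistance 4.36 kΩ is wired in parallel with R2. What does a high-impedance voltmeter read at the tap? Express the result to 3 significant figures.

V_out ≈ 0.730 V

The load sits in parallel with R2: R2‖R_L = (2.20 × 4.36) / (2.20 + 4.36) = 1.462 kΩ.
V_out = 20.2 × 1.462 / (39.0 + 1.462) = 20.2 × 1.462/40.46 = 0.730 V.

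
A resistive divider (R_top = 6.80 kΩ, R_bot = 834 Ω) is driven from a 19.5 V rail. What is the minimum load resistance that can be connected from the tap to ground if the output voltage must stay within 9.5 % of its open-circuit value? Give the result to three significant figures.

R_L(min) ≈ 7.08 kΩ

Output resistance R_th = R_top‖R_bot = (6800 × 834)/7634 = 742.9 Ω.
The fractional drop is R_th/(R_th + R_L); requiring this ≤ 0.0950 gives R_L ≥ R_th(1/0.0950 − 1) = 742.9 × 9.526 = 7.08 kΩ.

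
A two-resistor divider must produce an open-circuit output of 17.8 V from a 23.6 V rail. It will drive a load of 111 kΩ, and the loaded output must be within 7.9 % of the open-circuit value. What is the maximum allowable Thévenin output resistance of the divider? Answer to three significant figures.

Loading drop = R_th/(R_th + R_L) ≤ 0.0790, so R_th ≤ R_L · ε/(1−ε) = 111 kΩ × 0.0790/0.9210 = 9.52 kΩ.

R_th ≤ 9.52 kΩ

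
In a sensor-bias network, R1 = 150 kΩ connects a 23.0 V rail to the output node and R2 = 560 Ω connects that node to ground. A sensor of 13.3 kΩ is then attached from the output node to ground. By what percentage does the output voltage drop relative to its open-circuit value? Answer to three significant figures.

4.03 %

The divider's output (Thévenin) resistance is R1‖R2 = 557.9 Ω.
Fractional drop under load = R_th/(R_th + R_L) = 557.9 / (557.9 + 13300) = 0.04026.
So the output falls by 4.03 %.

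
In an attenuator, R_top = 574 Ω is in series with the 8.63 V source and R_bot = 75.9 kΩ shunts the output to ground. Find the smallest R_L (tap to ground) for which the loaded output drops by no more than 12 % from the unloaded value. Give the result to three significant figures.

R_L(min) ≈ 4.18 kΩ

Output resistance R_th = R_top‖R_bot = (574 × 75900)/76470 = 569.7 Ω.
The fractional drop is R_th/(R_th + R_L); requiring this ≤ 0.120 gives R_L ≥ R_th(1/0.120 − 1) = 569.7 × 7.333 = 4.18 kΩ.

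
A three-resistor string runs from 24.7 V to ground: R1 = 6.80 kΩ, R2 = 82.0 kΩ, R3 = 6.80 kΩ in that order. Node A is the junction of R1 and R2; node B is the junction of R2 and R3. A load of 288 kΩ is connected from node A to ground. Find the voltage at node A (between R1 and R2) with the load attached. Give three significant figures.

V ≈ 22.5 V

Below node A the series string R2+R3 = 88.80 kΩ sits in parallel with the 288 kΩ load: 67.87 kΩ.
V_A = 24.7 × 67.87/(6.80 + 67.87) = 22.5 V.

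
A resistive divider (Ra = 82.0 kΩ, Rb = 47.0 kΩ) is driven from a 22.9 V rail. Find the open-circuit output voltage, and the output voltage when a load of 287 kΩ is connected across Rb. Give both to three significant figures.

Unloaded: 8.34 V; loaded: 7.56 V

Open-circuit: V = 22.9 × 47.0/(82.0 + 47.0) = 8.34 V.
With the load, Rb becomes Rb‖R_L = 40.39 kΩ, so V = 22.9 × 40.39/122.4 = 7.56 V.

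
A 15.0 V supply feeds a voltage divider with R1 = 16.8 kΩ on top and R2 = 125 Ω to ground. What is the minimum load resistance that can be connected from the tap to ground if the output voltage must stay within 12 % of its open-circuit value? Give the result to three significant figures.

Output resistance R_th = R1‖R2 = (16800 × 125)/16920 = 124.1 Ω.
The fractional drop is R_th/(R_th + R_L); requiring this ≤ 0.120 gives R_L ≥ R_th(1/0.120 − 1) = 124.1 × 7.333 = 910 Ω.

R_L(min) ≈ 910 Ω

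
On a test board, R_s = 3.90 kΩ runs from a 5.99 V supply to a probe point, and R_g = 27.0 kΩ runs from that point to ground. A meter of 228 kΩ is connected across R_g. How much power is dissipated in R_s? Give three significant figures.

P ≈ 0.178 mW

Total resistance from the source is R_s + (R_g‖R_L) = 28.04 kΩ, so I = 5.99/28.04 kΩ = 0.2136 mA.
P = I²·R_s = (0.2136 mA)² × 3.90 kΩ = 0.178 mW.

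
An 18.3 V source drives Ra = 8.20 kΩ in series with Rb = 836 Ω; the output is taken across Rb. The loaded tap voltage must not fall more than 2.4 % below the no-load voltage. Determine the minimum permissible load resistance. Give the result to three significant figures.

Output resistance R_th = Ra‖Rb = (8200 × 836)/9036 = 758.7 Ω.
The fractional drop is R_th/(R_th + R_L); requiring this ≤ 0.0240 gives R_L ≥ R_th(1/0.0240 − 1) = 758.7 × 40.67 = 30.9 kΩ.

R_L(min) ≈ 30.9 kΩ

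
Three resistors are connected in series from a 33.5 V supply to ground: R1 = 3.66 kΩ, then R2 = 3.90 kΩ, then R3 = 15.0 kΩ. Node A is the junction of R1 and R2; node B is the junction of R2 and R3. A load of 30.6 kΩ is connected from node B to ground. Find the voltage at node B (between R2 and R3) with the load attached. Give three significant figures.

At node B, R3 is in parallel with the load: R3‖R_L = 10.07 kΩ.
Below node A the resistance is R2 + (R3‖R_L) = 13.97 kΩ, so V_A = 33.5 × 13.97/17.63 = 26.54 V.
Then V_B = V_A × (R3‖R_L)/(R2 + R3‖R_L) = 26.54 × 10.07/13.97 = 19.1 V.

V ≈ 19.1 V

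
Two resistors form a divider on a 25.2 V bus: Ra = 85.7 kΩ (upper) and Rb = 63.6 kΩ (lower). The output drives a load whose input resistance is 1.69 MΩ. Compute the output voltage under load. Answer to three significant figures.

V_out ≈ 10.5 V

The load sits in parallel with Rb: Rb‖R_L = (63.6 × 1690) / (63.6 + 1690) = 61.29 kΩ.
V_out = 25.2 × 61.29 / (85.7 + 61.29) = 25.2 × 61.29/147.0 = 10.5 V.
(Unloaded it would have been 10.7 V.)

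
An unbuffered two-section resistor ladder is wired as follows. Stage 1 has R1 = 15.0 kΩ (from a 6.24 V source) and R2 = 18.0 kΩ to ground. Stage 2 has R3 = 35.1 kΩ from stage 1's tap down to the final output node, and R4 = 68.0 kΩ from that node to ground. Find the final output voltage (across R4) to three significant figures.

Stage 2 presents R3+R4 = 103.1 kΩ as a load on stage 1's tap.
Stage 1's lower leg becomes R2‖(R3+R4) = 15.32 kΩ, so V_mid = 6.24 × 15.32/30.32 = 3.153 V.
Stage 2 is itself unloaded: V_out = V_mid × R4/(R3+R4) = 3.153 × 68.0/103.1 = 2.08 V.

V_out ≈ 2.08 V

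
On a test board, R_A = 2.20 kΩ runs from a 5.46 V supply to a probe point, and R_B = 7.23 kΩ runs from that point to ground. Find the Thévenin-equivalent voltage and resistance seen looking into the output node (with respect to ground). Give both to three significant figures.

V_th = 4.19 V, R_th = 1.69 kΩ

V_th is the open-circuit tap voltage: 5.46 × 7.23/(2.20 + 7.23) = 4.19 V.
With the supply zeroed, R_A and R_B appear in parallel from the tap: R_th = R_A‖R_B = (2.20 × 7.23)/9.430 = 1.69 kΩ.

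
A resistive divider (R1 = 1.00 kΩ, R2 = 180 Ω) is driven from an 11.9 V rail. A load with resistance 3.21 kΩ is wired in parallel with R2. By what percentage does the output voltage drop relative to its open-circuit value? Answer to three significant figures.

The divider's output (Thévenin) resistance is R1‖R2 = 152.5 Ω.
Fractional drop under load = R_th/(R_th + R_L) = 152.5 / (152.5 + 3210) = 0.04537.
So the output falls by 4.54 %.

4.54 %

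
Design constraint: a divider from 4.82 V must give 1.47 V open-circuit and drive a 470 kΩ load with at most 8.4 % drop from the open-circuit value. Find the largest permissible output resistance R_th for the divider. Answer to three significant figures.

R_th ≤ 43.1 kΩ

Loading drop = R_th/(R_th + R_L) ≤ 0.0840, so R_th ≤ R_L · ε/(1−ε) = 470 kΩ × 0.0840/0.9160 = 43.1 kΩ.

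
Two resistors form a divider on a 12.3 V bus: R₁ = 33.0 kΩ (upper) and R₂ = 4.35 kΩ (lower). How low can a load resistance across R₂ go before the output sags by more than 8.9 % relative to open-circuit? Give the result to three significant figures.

R_L(min) ≈ 39.3 kΩ

Output resistance R_th = R₁‖R₂ = (33.0 × 4.35)/37.35 = 3.843 kΩ.
The fractional drop is R_th/(R_th + R_L); requiring this ≤ 0.0890 gives R_L ≥ R_th(1/0.0890 − 1) = 3.843 × 10.24 = 39.3 kΩ.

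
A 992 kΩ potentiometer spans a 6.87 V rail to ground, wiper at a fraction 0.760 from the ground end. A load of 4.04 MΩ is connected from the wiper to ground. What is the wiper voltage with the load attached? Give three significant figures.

The wiper splits the pot into (1−α)R = 238.1 kΩ above and αR = 753.9 kΩ below.
Lower section ‖ load = 635.4 kΩ.
V_wiper = 6.87 × 635.4/(238.1 + 635.4) = 5.00 V.

V ≈ 5.00 V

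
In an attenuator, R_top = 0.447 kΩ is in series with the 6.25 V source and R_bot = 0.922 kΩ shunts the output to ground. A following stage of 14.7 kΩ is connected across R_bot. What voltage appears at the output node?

The load sits in parallel with R_bot: R_bot‖R_L = (922 × 14700) / (922 + 14700) = 867.6 Ω.
V_out = 6.25 × 867.6 / (447 + 867.6) = 6.25 × 867.6/1315 = 4.12 V.

V_out ≈ 4.12 V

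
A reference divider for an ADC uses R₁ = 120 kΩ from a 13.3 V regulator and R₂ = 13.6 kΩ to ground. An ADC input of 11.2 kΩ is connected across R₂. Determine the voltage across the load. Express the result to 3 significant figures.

The load sits in parallel with R₂: R₂‖R_L = (13.6 × 11.2) / (13.6 + 11.2) = 6.142 kΩ.
V_out = 13.3 × 6.142 / (120 + 6.142) = 13.3 × 6.142/126.1 = 0.648 V.
(Unloaded it would have been 1.35 V.)

V_out ≈ 0.648 V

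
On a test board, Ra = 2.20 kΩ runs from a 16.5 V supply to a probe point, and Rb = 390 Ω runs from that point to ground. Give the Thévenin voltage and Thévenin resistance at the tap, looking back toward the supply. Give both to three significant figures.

V_th is the open-circuit tap voltage: 16.5 × 390/(2200 + 390) = 2.48 V.
With the supply zeroed, Ra and Rb appear in parallel from the tap: R_th = Ra‖Rb = (2200 × 390)/2590 = 331 Ω.

V_th = 2.48 V, R_th = 331 Ω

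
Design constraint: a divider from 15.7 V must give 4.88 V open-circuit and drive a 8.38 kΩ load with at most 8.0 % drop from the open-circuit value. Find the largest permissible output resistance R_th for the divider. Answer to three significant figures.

Loading drop = R_th/(R_th + R_L) ≤ 0.0800, so R_th ≤ R_L · ε/(1−ε) = 8.38 kΩ × 0.0800/0.9200 = 729 Ω.
(Any R1, R2 with R2/(R1+R2) = 0.311 and R1‖R2 ≤ 729 Ω will meet the spec.)

R_th ≤ 729 Ω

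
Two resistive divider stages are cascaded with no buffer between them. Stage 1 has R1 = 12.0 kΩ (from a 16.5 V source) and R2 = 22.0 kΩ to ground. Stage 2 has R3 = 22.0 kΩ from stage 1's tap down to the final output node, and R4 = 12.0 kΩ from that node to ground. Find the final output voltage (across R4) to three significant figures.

V_out ≈ 3.07 V

Stage 2 presents R3+R4 = 34.00 kΩ as a load on stage 1's tap.
Stage 1's lower leg becomes R2‖(R3+R4) = 13.36 kΩ, so V_mid = 16.5 × 13.36/25.36 = 8.692 V.
Stage 2 is itself unloaded: V_out = V_mid × R4/(R3+R4) = 8.692 × 12.0/34.00 = 3.07 V.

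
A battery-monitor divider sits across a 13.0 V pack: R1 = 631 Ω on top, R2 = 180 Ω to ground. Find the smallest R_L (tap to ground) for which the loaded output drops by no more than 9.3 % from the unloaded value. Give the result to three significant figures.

Output resistance R_th = R1‖R2 = (631 × 180)/811.0 = 140.0 Ω.
The fractional drop is R_th/(R_th + R_L); requiring this ≤ 0.0930 gives R_L ≥ R_th(1/0.0930 − 1) = 140.0 × 9.753 = 1.37 kΩ.

R_L(min) ≈ 1.37 kΩ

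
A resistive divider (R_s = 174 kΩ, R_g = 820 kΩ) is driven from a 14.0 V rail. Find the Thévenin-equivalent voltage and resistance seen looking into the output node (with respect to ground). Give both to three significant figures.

V_th is the open-circuit tap voltage: 14.0 × 820/(174 + 820) = 11.5 V.
With the supply zeroed, R_s and R_g appear in parallel from the tap: R_th = R_s‖R_g = (174 × 820)/994.0 = 144 kΩ.

V_th = 11.5 V, R_th = 144 kΩ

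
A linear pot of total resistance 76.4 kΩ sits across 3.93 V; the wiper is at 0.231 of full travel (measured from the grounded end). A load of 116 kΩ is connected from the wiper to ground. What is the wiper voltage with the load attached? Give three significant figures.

The wiper splits the pot into (1−α)R = 58.75 kΩ above and αR = 17.65 kΩ below.
Lower section ‖ load = 15.32 kΩ.
V_wiper = 3.93 × 15.32/(58.75 + 15.32) = 0.813 V.

V ≈ 0.813 V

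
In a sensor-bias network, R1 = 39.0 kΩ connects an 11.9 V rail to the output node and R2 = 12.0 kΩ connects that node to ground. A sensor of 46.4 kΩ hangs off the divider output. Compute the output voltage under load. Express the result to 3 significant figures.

V_out ≈ 2.34 V

The load sits in parallel with R2: R2‖R_L = (12.0 × 46.4) / (12.0 + 46.4) = 9.534 kΩ.
V_out = 11.9 × 9.534 / (39.0 + 9.534) = 11.9 × 9.534/48.53 = 2.34 V.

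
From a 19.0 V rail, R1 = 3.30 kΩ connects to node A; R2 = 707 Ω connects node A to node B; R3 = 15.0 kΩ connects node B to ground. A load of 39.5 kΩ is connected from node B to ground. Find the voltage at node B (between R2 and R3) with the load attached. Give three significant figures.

At node B, R3 is in parallel with the load: R3‖R_L = 10870 Ω.
Below node A the resistance is R2 + (R3‖R_L) = 11580 Ω, so V_A = 19.0 × 11580/14880 = 14.79 V.
Then V_B = V_A × (R3‖R_L)/(R2 + R3‖R_L) = 14.79 × 10870/11580 = 13.9 V.

V ≈ 13.9 V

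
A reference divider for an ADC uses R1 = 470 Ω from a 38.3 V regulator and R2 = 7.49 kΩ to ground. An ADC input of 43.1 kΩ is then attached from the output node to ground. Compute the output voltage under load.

V_out ≈ 35.7 V

The load sits in parallel with R2: R2‖R_L = (7490 × 43100) / (7490 + 43100) = 6381 Ω.
V_out = 38.3 × 6381 / (470 + 6381) = 38.3 × 6381/6851 = 35.7 V.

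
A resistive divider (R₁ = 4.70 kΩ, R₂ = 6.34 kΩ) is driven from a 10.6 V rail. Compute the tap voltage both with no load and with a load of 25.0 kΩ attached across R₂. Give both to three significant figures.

Unloaded: 6.09 V; loaded: 5.49 V

Open-circuit: V = 10.6 × 6.34/(4.70 + 6.34) = 6.09 V.
With the load, R₂ becomes R₂‖R_L = 5.057 kΩ, so V = 10.6 × 5.057/9.757 = 5.49 V.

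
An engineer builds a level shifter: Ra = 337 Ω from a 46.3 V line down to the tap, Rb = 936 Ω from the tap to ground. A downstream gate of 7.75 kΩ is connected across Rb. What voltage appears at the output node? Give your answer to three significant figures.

V_out ≈ 33.0 V

The load sits in parallel with Rb: Rb‖R_L = (936 × 7750) / (936 + 7750) = 835.1 Ω.
V_out = 46.3 × 835.1 / (337 + 835.1) = 46.3 × 835.1/1172 = 33.0 V.
(Unloaded it would have been 34.0 V.)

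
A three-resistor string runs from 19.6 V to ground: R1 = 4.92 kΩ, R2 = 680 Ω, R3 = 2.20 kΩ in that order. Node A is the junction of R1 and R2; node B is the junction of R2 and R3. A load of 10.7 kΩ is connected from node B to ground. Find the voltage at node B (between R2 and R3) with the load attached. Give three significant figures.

At node B, R3 is in parallel with the load: R3‖R_L = 1825 Ω.
Below node A the resistance is R2 + (R3‖R_L) = 2505 Ω, so V_A = 19.6 × 2505/7425 = 6.612 V.
Then V_B = V_A × (R3‖R_L)/(R2 + R3‖R_L) = 6.612 × 1825/2505 = 4.82 V.

V ≈ 4.82 V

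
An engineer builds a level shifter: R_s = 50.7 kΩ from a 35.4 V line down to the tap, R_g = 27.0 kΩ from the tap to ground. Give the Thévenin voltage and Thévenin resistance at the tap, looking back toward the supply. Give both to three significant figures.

V_th = 12.3 V, R_th = 17.6 kΩ

V_th is the open-circuit tap voltage: 35.4 × 27.0/(50.7 + 27.0) = 12.3 V.
With the supply zeroed, R_s and R_g appear in parallel from the tap: R_th = R_s‖R_g = (50.7 × 27.0)/77.70 = 17.6 kΩ.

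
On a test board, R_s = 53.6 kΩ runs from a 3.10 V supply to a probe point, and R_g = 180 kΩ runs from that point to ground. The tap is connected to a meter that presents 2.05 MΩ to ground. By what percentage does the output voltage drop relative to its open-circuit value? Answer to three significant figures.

1.97 %

The divider's output (Thévenin) resistance is R_s‖R_g = 41.30 kΩ.
Fractional drop under load = R_th/(R_th + R_L) = 41.30 / (41.30 + 2050) = 0.01975.
So the output falls by 1.97 %.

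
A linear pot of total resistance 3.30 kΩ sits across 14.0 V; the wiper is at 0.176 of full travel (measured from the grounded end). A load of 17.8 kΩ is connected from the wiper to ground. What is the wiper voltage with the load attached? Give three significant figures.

V ≈ 2.40 V

The wiper splits the pot into (1−α)R = 2719 Ω above and αR = 580.8 Ω below.
Lower section ‖ load = 562.4 Ω.
V_wiper = 14.0 × 562.4/(2719 + 562.4) = 2.40 V.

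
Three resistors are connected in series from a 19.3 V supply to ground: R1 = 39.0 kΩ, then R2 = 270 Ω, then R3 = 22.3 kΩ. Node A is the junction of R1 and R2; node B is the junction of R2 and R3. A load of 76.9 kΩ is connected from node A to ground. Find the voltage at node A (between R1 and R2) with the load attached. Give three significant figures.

Below node A the series string R2+R3 = 22570 Ω sits in parallel with the 76900 Ω load: 17450 Ω.
V_A = 19.3 × 17450/(39000 + 17450) = 5.97 V.

V ≈ 5.97 V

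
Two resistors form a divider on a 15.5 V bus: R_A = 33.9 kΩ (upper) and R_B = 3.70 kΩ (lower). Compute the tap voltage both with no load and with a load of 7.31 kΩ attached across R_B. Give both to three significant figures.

Unloaded: 1.53 V; loaded: 1.05 V

Open-circuit: V = 15.5 × 3.70/(33.9 + 3.70) = 1.53 V.
With the load, R_B becomes R_B‖R_L = 2.457 kΩ, so V = 15.5 × 2.457/36.36 = 1.05 V.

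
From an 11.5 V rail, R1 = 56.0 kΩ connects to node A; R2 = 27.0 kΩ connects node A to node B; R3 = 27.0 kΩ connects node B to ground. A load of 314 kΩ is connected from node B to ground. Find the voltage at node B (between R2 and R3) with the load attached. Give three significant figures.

V ≈ 2.65 V

At node B, R3 is in parallel with the load: R3‖R_L = 24.86 kΩ.
Below node A the resistance is R2 + (R3‖R_L) = 51.86 kΩ, so V_A = 11.5 × 51.86/107.9 = 5.529 V.
Then V_B = V_A × (R3‖R_L)/(R2 + R3‖R_L) = 5.529 × 24.86/51.86 = 2.65 V.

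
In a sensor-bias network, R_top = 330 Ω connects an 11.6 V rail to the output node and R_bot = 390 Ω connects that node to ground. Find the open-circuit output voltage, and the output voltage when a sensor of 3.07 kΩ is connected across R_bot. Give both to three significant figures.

Open-circuit: V = 11.6 × 390/(330 + 390) = 6.28 V.
With the load, R_bot becomes R_bot‖R_L = 346.0 Ω, so V = 11.6 × 346.0/676.0 = 5.94 V.

Unloaded: 6.28 V; loaded: 5.94 V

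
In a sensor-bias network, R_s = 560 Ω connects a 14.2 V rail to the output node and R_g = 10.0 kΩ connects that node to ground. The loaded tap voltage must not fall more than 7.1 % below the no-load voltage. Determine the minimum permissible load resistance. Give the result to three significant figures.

R_L(min) ≈ 6.94 kΩ

Output resistance R_th = R_s‖R_g = (560 × 10000)/10560 = 530.3 Ω.
The fractional drop is R_th/(R_th + R_L); requiring this ≤ 0.0710 gives R_L ≥ R_th(1/0.0710 − 1) = 530.3 × 13.08 = 6.94 kΩ.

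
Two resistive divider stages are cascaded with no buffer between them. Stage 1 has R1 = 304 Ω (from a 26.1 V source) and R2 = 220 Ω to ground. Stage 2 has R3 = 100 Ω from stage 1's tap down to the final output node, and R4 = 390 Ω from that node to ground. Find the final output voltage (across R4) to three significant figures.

Stage 2 presents R3+R4 = 490.0 Ω as a load on stage 1's tap.
Stage 1's lower leg becomes R2‖(R3+R4) = 151.8 Ω, so V_mid = 26.1 × 151.8/455.8 = 8.694 V.
Stage 2 is itself unloaded: V_out = V_mid × R4/(R3+R4) = 8.694 × 390/490.0 = 6.92 V.

V_out ≈ 6.92 V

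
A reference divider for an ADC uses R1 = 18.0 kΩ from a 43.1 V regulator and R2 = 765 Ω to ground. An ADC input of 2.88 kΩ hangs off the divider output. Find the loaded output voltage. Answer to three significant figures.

V_out ≈ 1.40 V

The load sits in parallel with R2: R2‖R_L = (765 × 2880) / (765 + 2880) = 604.4 Ω.
V_out = 43.1 × 604.4 / (18000 + 604.4) = 43.1 × 604.4/18600 = 1.40 V.
(Unloaded it would have been 1.76 V.)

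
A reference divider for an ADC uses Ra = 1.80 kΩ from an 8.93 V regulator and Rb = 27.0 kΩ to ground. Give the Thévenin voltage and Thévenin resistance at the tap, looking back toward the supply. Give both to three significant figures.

V_th = 8.37 V, R_th = 1.69 kΩ

V_th is the open-circuit tap voltage: 8.93 × 27.0/(1.80 + 27.0) = 8.37 V.
With the supply zeroed, Ra and Rb appear in parallel from the tap: R_th = Ra‖Rb = (1.80 × 27.0)/28.80 = 1.69 kΩ.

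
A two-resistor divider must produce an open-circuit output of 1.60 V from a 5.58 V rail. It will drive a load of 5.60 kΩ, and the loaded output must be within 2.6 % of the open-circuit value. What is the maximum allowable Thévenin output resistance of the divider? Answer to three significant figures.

Loading drop = R_th/(R_th + R_L) ≤ 0.0260, so R_th ≤ R_L · ε/(1−ε) = 5.60 kΩ × 0.0260/0.9740 = 149 Ω.
(Any R1, R2 with R2/(R1+R2) = 0.287 and R1‖R2 ≤ 149 Ω will meet the spec.)

R_th ≤ 149 Ω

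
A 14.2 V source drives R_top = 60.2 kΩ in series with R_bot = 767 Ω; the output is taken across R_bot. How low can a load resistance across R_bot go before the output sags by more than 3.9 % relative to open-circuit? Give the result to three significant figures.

R_L(min) ≈ 18.7 kΩ

Output resistance R_th = R_top‖R_bot = (60200 × 767)/60970 = 757.4 Ω.
The fractional drop is R_th/(R_th + R_L); requiring this ≤ 0.0390 gives R_L ≥ R_th(1/0.0390 − 1) = 757.4 × 24.64 = 18.7 kΩ.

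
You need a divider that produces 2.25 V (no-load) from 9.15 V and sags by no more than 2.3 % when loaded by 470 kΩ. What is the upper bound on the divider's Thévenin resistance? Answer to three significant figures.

R_th ≤ 11.1 kΩ

Loading drop = R_th/(R_th + R_L) ≤ 0.0230, so R_th ≤ R_L · ε/(1−ε) = 470 kΩ × 0.0230/0.9770 = 11.1 kΩ.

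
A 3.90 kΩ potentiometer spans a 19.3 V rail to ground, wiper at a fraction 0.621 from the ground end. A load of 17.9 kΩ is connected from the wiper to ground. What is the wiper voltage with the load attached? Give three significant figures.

V ≈ 11.4 V

The wiper splits the pot into (1−α)R = 1.478 kΩ above and αR = 2.422 kΩ below.
Lower section ‖ load = 2.133 kΩ.
V_wiper = 19.3 × 2.133/(1.478 + 2.133) = 11.4 V.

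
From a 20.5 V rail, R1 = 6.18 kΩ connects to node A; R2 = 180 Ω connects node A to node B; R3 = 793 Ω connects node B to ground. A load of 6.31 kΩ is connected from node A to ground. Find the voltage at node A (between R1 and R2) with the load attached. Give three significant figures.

Below node A the series string R2+R3 = 973.0 Ω sits in parallel with the 6310 Ω load: 843.0 Ω.
V_A = 20.5 × 843.0/(6180 + 843.0) = 2.46 V.

V ≈ 2.46 V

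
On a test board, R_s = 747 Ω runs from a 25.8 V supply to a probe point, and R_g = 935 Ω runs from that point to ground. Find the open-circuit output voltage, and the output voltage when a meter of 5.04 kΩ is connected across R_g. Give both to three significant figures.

Open-circuit: V = 25.8 × 935/(747 + 935) = 14.3 V.
With the load, R_g becomes R_g‖R_L = 788.7 Ω, so V = 25.8 × 788.7/1536 = 13.3 V.

Unloaded: 14.3 V; loaded: 13.3 V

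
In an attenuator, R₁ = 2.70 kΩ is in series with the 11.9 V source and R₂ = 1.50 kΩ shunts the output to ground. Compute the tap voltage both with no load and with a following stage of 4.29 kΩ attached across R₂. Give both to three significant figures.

Unloaded: 4.25 V; loaded: 3.47 V

Open-circuit: V = 11.9 × 1.50/(2.70 + 1.50) = 4.25 V.
With the load, R₂ becomes R₂‖R_L = 1.111 kΩ, so V = 11.9 × 1.111/3.811 = 3.47 V.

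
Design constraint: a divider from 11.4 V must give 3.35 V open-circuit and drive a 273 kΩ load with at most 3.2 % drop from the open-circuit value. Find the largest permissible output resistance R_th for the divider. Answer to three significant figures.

R_th ≤ 9.02 kΩ

Loading drop = R_th/(R_th + R_L) ≤ 0.0320, so R_th ≤ R_L · ε/(1−ε) = 273 kΩ × 0.0320/0.9680 = 9.02 kΩ.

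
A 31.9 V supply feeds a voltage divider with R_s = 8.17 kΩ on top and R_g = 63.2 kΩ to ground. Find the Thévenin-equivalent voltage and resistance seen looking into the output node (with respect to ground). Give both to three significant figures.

V_th is the open-circuit tap voltage: 31.9 × 63.2/(8.17 + 63.2) = 28.2 V.
With the supply zeroed, R_s and R_g appear in parallel from the tap: R_th = R_s‖R_g = (8.17 × 63.2)/71.37 = 7.23 kΩ.

V_th = 28.2 V, R_th = 7.23 kΩ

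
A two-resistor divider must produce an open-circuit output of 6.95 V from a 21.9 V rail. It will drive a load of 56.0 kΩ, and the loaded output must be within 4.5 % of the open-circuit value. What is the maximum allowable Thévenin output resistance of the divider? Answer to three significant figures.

Loading drop = R_th/(R_th + R_L) ≤ 0.0450, so R_th ≤ R_L · ε/(1−ε) = 56.0 kΩ × 0.0450/0.9550 = 2.64 kΩ.

R_th ≤ 2.64 kΩ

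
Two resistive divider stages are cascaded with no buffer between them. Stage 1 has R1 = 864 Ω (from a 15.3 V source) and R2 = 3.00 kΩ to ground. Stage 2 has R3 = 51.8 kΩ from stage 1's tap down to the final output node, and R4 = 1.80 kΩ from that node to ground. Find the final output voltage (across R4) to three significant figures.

V_out ≈ 0.394 V

Stage 2 presents R3+R4 = 53600 Ω as a load on stage 1's tap.
Stage 1's lower leg becomes R2‖(R3+R4) = 2841 Ω, so V_mid = 15.3 × 2841/3705 = 11.73 V.
Stage 2 is itself unloaded: V_out = V_mid × R4/(R3+R4) = 11.73 × 1800/53600 = 0.394 V.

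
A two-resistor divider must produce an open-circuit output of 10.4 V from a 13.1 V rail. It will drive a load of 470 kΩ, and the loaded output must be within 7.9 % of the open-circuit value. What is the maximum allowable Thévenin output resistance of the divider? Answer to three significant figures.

Loading drop = R_th/(R_th + R_L) ≤ 0.0790, so R_th ≤ R_L · ε/(1−ε) = 470 kΩ × 0.0790/0.9210 = 40.3 kΩ.

R_th ≤ 40.3 kΩ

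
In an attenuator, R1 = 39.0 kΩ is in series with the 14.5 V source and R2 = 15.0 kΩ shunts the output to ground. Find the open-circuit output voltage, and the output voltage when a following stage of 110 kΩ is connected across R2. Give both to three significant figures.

Unloaded: 4.03 V; loaded: 3.67 V

Open-circuit: V = 14.5 × 15.0/(39.0 + 15.0) = 4.03 V.
With the load, R2 becomes R2‖R_L = 13.20 kΩ, so V = 14.5 × 13.20/52.20 = 3.67 V.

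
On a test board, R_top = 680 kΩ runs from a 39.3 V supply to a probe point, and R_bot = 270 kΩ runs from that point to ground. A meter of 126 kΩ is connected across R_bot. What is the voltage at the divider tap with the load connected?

V_out ≈ 4.41 V

The load sits in parallel with R_bot: R_bot‖R_L = (270 × 126) / (270 + 126) = 85.91 kΩ.
V_out = 39.3 × 85.91 / (680 + 85.91) = 39.3 × 85.91/765.9 = 4.41 V.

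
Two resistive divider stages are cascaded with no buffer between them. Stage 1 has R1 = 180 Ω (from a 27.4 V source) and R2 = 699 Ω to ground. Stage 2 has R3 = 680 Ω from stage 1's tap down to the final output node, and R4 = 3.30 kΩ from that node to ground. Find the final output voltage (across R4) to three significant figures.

V_out ≈ 17.4 V

Stage 2 presents R3+R4 = 3980 Ω as a load on stage 1's tap.
Stage 1's lower leg becomes R2‖(R3+R4) = 594.6 Ω, so V_mid = 27.4 × 594.6/774.6 = 21.03 V.
Stage 2 is itself unloaded: V_out = V_mid × R4/(R3+R4) = 21.03 × 3300/3980 = 17.4 V.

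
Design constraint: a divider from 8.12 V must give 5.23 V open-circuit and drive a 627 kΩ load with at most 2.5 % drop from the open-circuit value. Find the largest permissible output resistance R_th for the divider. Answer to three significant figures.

Loading drop = R_th/(R_th + R_L) ≤ 0.0250, so R_th ≤ R_L · ε/(1−ε) = 627 kΩ × 0.0250/0.9750 = 16.1 kΩ.

R_th ≤ 16.1 kΩ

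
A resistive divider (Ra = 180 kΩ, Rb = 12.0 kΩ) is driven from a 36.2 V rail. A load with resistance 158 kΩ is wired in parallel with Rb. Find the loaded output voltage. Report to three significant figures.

The load sits in parallel with Rb: Rb‖R_L = (12.0 × 158) / (12.0 + 158) = 11.15 kΩ.
V_out = 36.2 × 11.15 / (180 + 11.15) = 36.2 × 11.15/191.2 = 2.11 V.

V_out ≈ 2.11 V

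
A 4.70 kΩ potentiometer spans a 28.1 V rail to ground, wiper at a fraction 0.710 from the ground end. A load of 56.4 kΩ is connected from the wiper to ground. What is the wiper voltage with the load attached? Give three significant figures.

V ≈ 19.6 V

The wiper splits the pot into (1−α)R = 1.363 kΩ above and αR = 3.337 kΩ below.
Lower section ‖ load = 3.151 kΩ.
V_wiper = 28.1 × 3.151/(1.363 + 3.151) = 19.6 V.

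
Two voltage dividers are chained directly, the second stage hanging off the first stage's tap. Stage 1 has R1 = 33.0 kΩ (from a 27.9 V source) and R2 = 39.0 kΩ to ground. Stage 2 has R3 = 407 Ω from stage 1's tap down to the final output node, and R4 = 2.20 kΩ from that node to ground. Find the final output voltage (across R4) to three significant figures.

V_out ≈ 1.62 V

Stage 2 presents R3+R4 = 2607 Ω as a load on stage 1's tap.
Stage 1's lower leg becomes R2‖(R3+R4) = 2444 Ω, so V_mid = 27.9 × 2444/35440 = 1.924 V.
Stage 2 is itself unloaded: V_out = V_mid × R4/(R3+R4) = 1.924 × 2200/2607 = 1.62 V.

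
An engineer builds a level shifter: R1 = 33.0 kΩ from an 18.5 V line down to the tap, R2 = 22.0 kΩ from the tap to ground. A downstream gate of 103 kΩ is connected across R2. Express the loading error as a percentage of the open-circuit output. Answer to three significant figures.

11.4 %

Unloaded V = 18.5 × 22.0/55.00 = 7.4000 V.
Loaded: R2‖R_L = 18.13 kΩ, giving V = 18.5 × 18.13/51.13 = 6.5594 V.
Drop = (7.4000 − 6.5594) / 7.4000 = 11.4 %.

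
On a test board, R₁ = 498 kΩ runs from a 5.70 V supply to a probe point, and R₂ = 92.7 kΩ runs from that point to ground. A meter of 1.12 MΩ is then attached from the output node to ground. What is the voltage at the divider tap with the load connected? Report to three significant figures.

The load sits in parallel with R₂: R₂‖R_L = (92.7 × 1120) / (92.7 + 1120) = 85.61 kΩ.
V_out = 5.70 × 85.61 / (498 + 85.61) = 5.70 × 85.61/583.6 = 0.836 V.

V_out ≈ 0.836 V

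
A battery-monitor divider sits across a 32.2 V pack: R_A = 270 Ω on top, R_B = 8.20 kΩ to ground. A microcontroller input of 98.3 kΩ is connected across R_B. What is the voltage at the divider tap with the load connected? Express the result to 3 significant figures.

The load sits in parallel with R_B: R_B‖R_L = (8200 × 98300) / (8200 + 98300) = 7569 Ω.
V_out = 32.2 × 7569 / (270 + 7569) = 32.2 × 7569/7839 = 31.1 V.

V_out ≈ 31.1 V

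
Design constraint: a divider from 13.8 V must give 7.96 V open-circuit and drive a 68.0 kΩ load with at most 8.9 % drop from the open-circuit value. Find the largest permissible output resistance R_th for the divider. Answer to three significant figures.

Loading drop = R_th/(R_th + R_L) ≤ 0.0890, so R_th ≤ R_L · ε/(1−ε) = 68.0 kΩ × 0.0890/0.9110 = 6.64 kΩ.

R_th ≤ 6.64 kΩ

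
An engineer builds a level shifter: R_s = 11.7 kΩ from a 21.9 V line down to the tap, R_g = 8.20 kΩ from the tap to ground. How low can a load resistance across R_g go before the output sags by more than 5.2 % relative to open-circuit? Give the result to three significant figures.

R_L(min) ≈ 87.9 kΩ

Output resistance R_th = R_s‖R_g = (11.7 × 8.20)/19.90 = 4.821 kΩ.
The fractional drop is R_th/(R_th + R_L); requiring this ≤ 0.0520 gives R_L ≥ R_th(1/0.0520 − 1) = 4.821 × 18.23 = 87.9 kΩ.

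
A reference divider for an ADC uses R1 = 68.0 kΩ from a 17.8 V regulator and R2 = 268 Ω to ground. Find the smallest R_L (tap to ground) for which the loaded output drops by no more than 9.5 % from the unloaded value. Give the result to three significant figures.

R_L(min) ≈ 2.54 kΩ

Output resistance R_th = R1‖R2 = (68000 × 268)/68270 = 266.9 Ω.
The fractional drop is R_th/(R_th + R_L); requiring this ≤ 0.0950 gives R_L ≥ R_th(1/0.0950 − 1) = 266.9 × 9.526 = 2.54 kΩ.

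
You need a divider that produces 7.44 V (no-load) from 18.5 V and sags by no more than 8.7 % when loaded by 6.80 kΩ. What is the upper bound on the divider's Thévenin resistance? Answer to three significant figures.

Loading drop = R_th/(R_th + R_L) ≤ 0.0870, so R_th ≤ R_L · ε/(1−ε) = 6.80 kΩ × 0.0870/0.9130 = 648 Ω.

R_th ≤ 648 Ω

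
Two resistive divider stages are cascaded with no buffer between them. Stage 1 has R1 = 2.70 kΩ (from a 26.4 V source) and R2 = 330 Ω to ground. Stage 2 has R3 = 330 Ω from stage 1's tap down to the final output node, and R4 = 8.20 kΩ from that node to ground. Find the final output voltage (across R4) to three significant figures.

V_out ≈ 2.67 V

Stage 2 presents R3+R4 = 8530 Ω as a load on stage 1's tap.
Stage 1's lower leg becomes R2‖(R3+R4) = 317.7 Ω, so V_mid = 26.4 × 317.7/3018 = 2.779 V.
Stage 2 is itself unloaded: V_out = V_mid × R4/(R3+R4) = 2.779 × 8200/8530 = 2.67 V.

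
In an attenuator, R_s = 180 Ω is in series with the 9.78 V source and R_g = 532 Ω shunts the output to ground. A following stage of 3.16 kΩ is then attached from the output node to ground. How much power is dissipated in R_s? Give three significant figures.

P ≈ 42.7 mW

Total resistance from the source is R_s + (R_g‖R_L) = 635.3 Ω, so I = 9.78/635.3 Ω = 15.39 mA.
P = I²·R_s = (15.39 mA)² × 180 Ω = 42.7 mW.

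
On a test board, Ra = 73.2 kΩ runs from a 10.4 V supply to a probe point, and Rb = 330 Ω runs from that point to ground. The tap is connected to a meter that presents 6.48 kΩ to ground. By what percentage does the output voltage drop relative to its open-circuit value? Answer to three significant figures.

4.83 %

The divider's output (Thévenin) resistance is Ra‖Rb = 328.5 Ω.
Fractional drop under load = R_th/(R_th + R_L) = 328.5 / (328.5 + 6480) = 0.04825.
So the output falls by 4.83 %.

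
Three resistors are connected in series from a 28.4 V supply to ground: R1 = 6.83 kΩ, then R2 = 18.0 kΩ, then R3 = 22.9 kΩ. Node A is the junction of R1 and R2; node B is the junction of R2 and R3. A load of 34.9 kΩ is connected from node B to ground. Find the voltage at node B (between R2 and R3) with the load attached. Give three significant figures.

At node B, R3 is in parallel with the load: R3‖R_L = 13.83 kΩ.
Below node A the resistance is R2 + (R3‖R_L) = 31.83 kΩ, so V_A = 28.4 × 31.83/38.66 = 23.38 V.
Then V_B = V_A × (R3‖R_L)/(R2 + R3‖R_L) = 23.38 × 13.83/31.83 = 10.2 V.

V ≈ 10.2 V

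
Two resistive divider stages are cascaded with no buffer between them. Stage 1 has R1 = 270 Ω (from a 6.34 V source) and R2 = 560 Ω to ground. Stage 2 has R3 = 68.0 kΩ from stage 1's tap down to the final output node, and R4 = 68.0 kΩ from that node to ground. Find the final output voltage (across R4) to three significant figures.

Stage 2 presents R3+R4 = 136000 Ω as a load on stage 1's tap.
Stage 1's lower leg becomes R2‖(R3+R4) = 557.7 Ω, so V_mid = 6.34 × 557.7/827.7 = 4.272 V.
Stage 2 is itself unloaded: V_out = V_mid × R4/(R3+R4) = 4.272 × 68000/136000 = 2.14 V.

V_out ≈ 2.14 V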